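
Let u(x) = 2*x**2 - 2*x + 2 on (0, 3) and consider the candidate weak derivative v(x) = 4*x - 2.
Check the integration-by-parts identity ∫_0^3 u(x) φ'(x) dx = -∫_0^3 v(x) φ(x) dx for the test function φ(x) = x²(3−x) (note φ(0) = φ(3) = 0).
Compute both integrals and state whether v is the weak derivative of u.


LHS = -351/10, RHS = -351/10. Yes, v = u' weakly.

u(x) = 2*x**2 - 2*x + 2, classical derivative u'(x) = 4*x - 2.
φ(x) = x²(3−x), so φ'(x) = 3*x*(2 - x).
Note φ(0) = φ(3) = 0, so the boundary term u·φ vanishes.
LHS = ∫_0^3 u(x) φ'(x) dx = ∫_0^3 (-6*x^4 + 18*x^3 - 18*x^2 + 12*x) dx. Term by term:
  ∫_0^3 -6*x^4 dx = -1458/5;  ∫_0^3 18*x^3 dx = 729/2;  ∫_0^3 -18*x^2 dx = -162;
  ∫_0^3 12*x dx = 54.
Sum: -1458/5 + 729/2 − 162 + 54 = -351/10.
So LHS = -351/10.
∫_0^3 v(x) φ(x) dx = ∫_0^3 (-4*x^4 + 14*x^3 - 6*x^2) dx. Term by term:
  ∫_0^3 -4*x^4 dx = -972/5;  ∫_0^3 14*x^3 dx = 567/2;  ∫_0^3 -6*x^2 dx = -54.
Sum: -972/5 + 567/2 − 54 = 351/10.
So RHS = -∫_0^3 v(x) φ(x) dx = -351/10.
LHS = RHS, so the identity holds for this test φ.
Moreover u is smooth here and v(x) = u'(x) = 4*x - 2 pointwise, so the identity holds for every test function. Hence v is the weak derivative of u.


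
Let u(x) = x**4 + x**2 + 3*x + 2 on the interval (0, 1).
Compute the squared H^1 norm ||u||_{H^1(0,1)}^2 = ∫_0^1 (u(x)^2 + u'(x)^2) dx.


||u||_{H^1}^2 = 29011/630

The H^1 norm (squared) on an interval (0, L) is
  ||u||_{H^1}^2 = ∫_0^L u(x)^2 dx + ∫_0^L u'(x)^2 dx.
Compute u'(x) = 4*x**3 + 2*x + 3.
Then u(x)^2 = x**8 + 2*x**6 + 6*x**5 + 5*x**4 + 6*x**3 + 13*x**2 + 12*x + 4 and u'(x)^2 = 16*x**6 + 16*x**4 + 24*x**3 + 4*x**2 + 12*x + 9.
Integrate each monomial from 0 to 1 using ∫_0^1 c·x^n dx = c·1^(n+1)/(n+1):
  ∫_0^1 u(x)^2 dx = ∫_0^1 (x^8 + 2*x^6 + 6*x^5 + 5*x^4 + 6*x^3 + 13*x^2 + 12*x + 4) dx. Term by term:
    ∫_0^1 x^8 dx = 1/9;  ∫_0^1 2*x^6 dx = 2/7;  ∫_0^1 6*x^5 dx = 1;
    ∫_0^1 5*x^4 dx = 1;  ∫_0^1 6*x^3 dx = 3/2;  ∫_0^1 13*x^2 dx = 13/3;
    ∫_0^1 12*x dx = 6;  ∫_0^1 4 dx = 4.
  Sum: 1/9 + 2/7 + 1 + 1 + 3/2 + 13/3 + 6 + 4 = 2297/126.
  ∫_0^1 u'(x)^2 dx = ∫_0^1 (16*x^6 + 16*x^4 + 24*x^3 + 4*x^2 + 12*x + 9) dx. Term by term:
    ∫_0^1 16*x^6 dx = 16/7;  ∫_0^1 16*x^4 dx = 16/5;  ∫_0^1 24*x^3 dx = 6;
    ∫_0^1 4*x^2 dx = 4/3;  ∫_0^1 12*x dx = 6;  ∫_0^1 9 dx = 9.
  Sum: 16/7 + 16/5 + 6 + 4/3 + 6 + 9 = 2921/105.
Adding: ||u||_{H^1}^2 = 2297/126 + 2921/105 = 29011/630.


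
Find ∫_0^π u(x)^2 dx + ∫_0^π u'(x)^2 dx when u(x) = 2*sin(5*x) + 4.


||u||_{H^1(0,π)}^2 = 32/5 + 68*π

u'(x) = 10*cos(5*x).
Expand u² and (u')² and integrate term by term on (0, π), using: for integers n ≥ 1, ∫_0^π sin²(nx) dx = ∫_0^π cos²(nx) dx = π/2; for n ≠ n', ∫_0^π sin(nx)sin(n'x) dx = ∫_0^π cos(nx)cos(n'x) dx = 0; and by product-to-sum, ∫_0^π sin(nx)cos(n'x) dx = ½∫_0^π [sin((n+n')x) + sin((n−n')x)] dx, which is 0 when n+n' is even and 2n/(n²−n'²) when n+n' is odd (it need not vanish on (0, π)). For the constant mode: ∫_0^π 1 dx = π, ∫_0^π cos(nx) dx = 0, ∫_0^π sin(nx) dx = (1−(−1)^n)/n.
  u² squared terms: (4)²·∫1 dx = 16·π = 16*π;  (2)²·∫sin(5x)² dx = 4·π/2 = 2*π.
  u² cross terms: 2·(4)·(2)·∫1·sin(5x) dx = 16·(2/5) = 32/5.
  So ∫_0^π u² dx = 16*π + 2*π + 32/5 = 32/5 + 18*π.
  (u')² squared terms: (10)²·∫cos(5x)² dx = 100·π/2 = 50*π.
  So ∫_0^π (u')² dx = 50*π.
||u||_{H^1}^2 = (32/5 + 18*π) + (50*π) = 32/5 + 68*π.


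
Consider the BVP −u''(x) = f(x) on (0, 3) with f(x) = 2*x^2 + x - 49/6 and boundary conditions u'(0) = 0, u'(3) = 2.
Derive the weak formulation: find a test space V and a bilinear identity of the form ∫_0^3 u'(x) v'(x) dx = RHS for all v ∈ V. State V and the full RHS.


V = H^1(0, 3) (v unrestricted at boundary; u is determined up to an additive constant); weak form: ∫_0^3 u'v' dx = ∫_0^3 (2*x^2 + x - 49/6) v dx + 2·v(3) for all v ∈ V.

Multiply both sides by a test function v and integrate from 0 to 3:
  ∫_0^3 −u''(x) v(x) dx = ∫_0^3 f(x) v(x) dx.
Integrate the LHS by parts once:
  ∫_0^3 −u'' v dx = −[u'(x) v(x)]_0^3 + ∫_0^3 u'(x) v'(x) dx.
Thus ∫_0^3 u'(x) v'(x) dx = ∫_0^3 f(x) v(x) dx + [u'(x) v(x)]_0^3.
Choose V so that boundary terms are either known or forced to vanish.
u has inhomogeneous Neumann u'(0) = 0, u'(3) = 2. [u' v]_0^3 = (2)·v(3) − (0)·v(0) = 2·v(3). Take V = H^1(0, 3); boundary term becomes part of RHS.
Weak formulation: find u (satisfying any essential BC) such that ∫_0^3 u'(x) v'(x) dx = ∫_0^3 f v dx + 2·v(3) for all v ∈ V (Neumann data are natural BCs: they enter the RHS as boundary terms).
Substituting f(x) = 2*x^2 + x - 49/6, the right-hand side is ∫_0^3 (2*x^2 + x - 49/6) v dx + 2·v(3).
Compatibility check (pure Neumann): taking v ≡ 1 ∈ V gives 0 = ∫_0^3 f dx + (2) − (0), i.e. ∫_0^3 f dx must equal u'(0) − u'(3) = -2. Indeed ∫_0^3 (2*x^2 + x - 49/6) dx = -2, so the data are compatible. The solution is then unique only up to an additive constant (fix it e.g. by requiring ∫_0^3 u dx = 0).


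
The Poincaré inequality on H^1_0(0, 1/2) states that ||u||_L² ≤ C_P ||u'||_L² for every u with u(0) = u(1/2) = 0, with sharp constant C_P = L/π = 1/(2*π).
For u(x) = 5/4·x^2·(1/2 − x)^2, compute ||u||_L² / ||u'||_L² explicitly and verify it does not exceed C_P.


||u||_L² / ||u'||_L² = sqrt(3)/12 < C_P = 1/(2*π).

u(x) = 5/4·x^2·(1/2 − x)^2, so u'(x) = 5*x*(2*x - 1)*(4*x - 1)/8.
u(x) = 5/4·x^2·(1/2 − x)^2 vanishes at x = 0 and x = 1/2, so u ∈ H^1_0(0, 1/2). Differentiate via the product rule and integrate the resulting polynomials term by term.
  ∫_0^1/2 u² dx = ∫_0^1/2 (25*x^8/16 - 25*x^7/8 + 75*x^6/32 - 25*x^5/32 + 25*x^4/256) dx. Term by term:
    ∫_0^1/2 25*x^8/16 dx = 25/73728;  ∫_0^1/2 -25*x^7/8 dx = -25/16384;  ∫_0^1/2 75*x^6/32 dx = 75/28672;
    ∫_0^1/2 -25*x^5/32 dx = -25/12288;  ∫_0^1/2 25*x^4/256 dx = 5/8192.
  Sum: 25/73728 − 25/16384 + 75/28672 − 25/12288 + 5/8192 = 5/1032192.
  ∫_0^1/2 (u')² dx = ∫_0^1/2 (25*x^6 - 75*x^5/2 + 325*x^4/16 - 75*x^3/16 + 25*x^2/64) dx. Term by term:
    ∫_0^1/2 25*x^6 dx = 25/896;  ∫_0^1/2 -75*x^5/2 dx = -25/256;  ∫_0^1/2 325*x^4/16 dx = 65/512;
    ∫_0^1/2 -75*x^3/16 dx = -75/1024;  ∫_0^1/2 25*x^2/64 dx = 25/1536.
  Sum: 25/896 − 25/256 + 65/512 − 75/1024 + 25/1536 = 5/21504.
∫_0^1/2 u² dx = 5/1032192, so ||u||_L² = sqrt(35)/2688.
∫_0^1/2 (u')² dx = 5/21504, so ||u'||_L² = sqrt(105)/672.
Ratio ||u||_L² / ||u'||_L² = sqrt(3)/12.
Sharp Poincaré constant on H^1_0(0, 1/2) is C_P = L/π = 1/(2*π), achieved by sin(2*π·x).
A polynomial bump cannot attain the sharp Poincaré constant (only the first sine eigenfunction does), so the ratio is strictly less than C_P, consistent with ||u||_L² ≤ C_P ||u'||_L².


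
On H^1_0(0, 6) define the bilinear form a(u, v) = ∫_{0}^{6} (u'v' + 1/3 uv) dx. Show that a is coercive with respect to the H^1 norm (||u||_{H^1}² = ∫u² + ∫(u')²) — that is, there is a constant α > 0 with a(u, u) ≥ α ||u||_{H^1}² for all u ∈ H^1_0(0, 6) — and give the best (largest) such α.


α = (π^2 + 12)/(π^2 + 36)

Coercivity of a(·,·) on H^1_0(0, 6) means a(u, u) ≥ α ||u||_{H^1}² for every u ∈ H^1_0.
The interval has length L = 6, and Poincaré/coercivity depend only on L. Here a(u, u) = ∫(u')² + (1/3)·∫u².
Here 0 < c = 1/3 < 1. The condition a(u,u) ≥ α||u||_{H^1}² reads (1−α)∫(u')² ≥ (α−c)∫u². Any admissible α is ≤ 1 (rapidly oscillating u have ∫u²/∫(u')² → 0), and α = 1 would force 0 ≥ (1−c)∫u², impossible since c < 1; so 1−α > 0. By the sharp Poincaré inequality on H^1_0 of an interval of length L, ∫(u')² ≥ (π/L)²∫u² with equality for the first sine mode sin(π(x−x₀)/L) (x₀ the left endpoint), so the inequality holds for all u iff (1−α)(π/L)² ≥ α − c, i.e. α ≤ ((π/L)² + c)/((π/L)² + 1) = (1 + c(L/π)²)/(1 + (L/π)²). With (π/L)² = π^2/36 and c = 1/3, the largest admissible constant is α = ((π/L)² + c)/((π/L)² + 1).
Simplifying, α = (π^2 + 12)/(π^2 + 36).


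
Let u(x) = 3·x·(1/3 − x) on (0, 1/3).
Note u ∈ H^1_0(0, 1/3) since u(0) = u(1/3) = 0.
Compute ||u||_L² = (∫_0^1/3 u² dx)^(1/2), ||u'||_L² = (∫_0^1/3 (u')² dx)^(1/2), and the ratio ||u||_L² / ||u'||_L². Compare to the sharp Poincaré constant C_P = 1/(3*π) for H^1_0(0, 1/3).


||u||_L² / ||u'||_L² = sqrt(10)/30 < C_P = 1/(3*π).

u(x) = 3·x·(1/3 − x), so u'(x) = 1 - 6*x.
u(x) = 3·x·(1/3 − x) vanishes at x = 0 and x = 1/3, so u ∈ H^1_0(0, 1/3). Differentiate via the product rule and integrate the resulting polynomials term by term.
  ∫_0^1/3 u² dx = ∫_0^1/3 (9*x^4 - 6*x^3 + x^2) dx. Term by term:
    ∫_0^1/3 9*x^4 dx = 1/135;  ∫_0^1/3 -6*x^3 dx = -1/54;  ∫_0^1/3 x^2 dx = 1/81.
  Sum: 1/135 − 1/54 + 1/81 = 1/810.
  ∫_0^1/3 (u')² dx = ∫_0^1/3 (36*x^2 - 12*x + 1) dx. Term by term:
    ∫_0^1/3 36*x^2 dx = 4/9;  ∫_0^1/3 -12*x dx = -2/3;  ∫_0^1/3 1 dx = 1/3.
  Sum: 4/9 − 2/3 + 1/3 = 1/9.
∫_0^1/3 u² dx = 1/810, so ||u||_L² = sqrt(10)/90.
∫_0^1/3 (u')² dx = 1/9, so ||u'||_L² = 1/3.
Ratio ||u||_L² / ||u'||_L² = sqrt(10)/30.
Sharp Poincaré constant on H^1_0(0, 1/3) is C_P = L/π = 1/(3*π), achieved by sin(3*π·x).
A polynomial bump cannot attain the sharp Poincaré constant (only the first sine eigenfunction does), so the ratio is strictly less than C_P, consistent with ||u||_L² ≤ C_P ||u'||_L².


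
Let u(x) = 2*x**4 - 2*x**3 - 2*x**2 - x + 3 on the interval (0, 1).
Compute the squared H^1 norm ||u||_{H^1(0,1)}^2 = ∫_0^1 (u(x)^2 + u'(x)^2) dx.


||u||_{H^1}^2 = 4331/315

The H^1 norm (squared) on an interval (0, L) is
  ||u||_{H^1}^2 = ∫_0^L u(x)^2 dx + ∫_0^L u'(x)^2 dx.
Compute u'(x) = 8*x**3 - 6*x**2 - 4*x - 1.
Then u(x)^2 = 4*x**8 - 8*x**7 - 4*x**6 + 4*x**5 + 20*x**4 - 8*x**3 - 11*x**2 - 6*x + 9 and u'(x)^2 = 64*x**6 - 96*x**5 - 28*x**4 + 32*x**3 + 28*x**2 + 8*x + 1.
Integrate each monomial from 0 to 1 using ∫_0^1 c·x^n dx = c·1^(n+1)/(n+1):
  ∫_0^1 u(x)^2 dx = ∫_0^1 (4*x^8 - 8*x^7 - 4*x^6 + 4*x^5 + 20*x^4 - 8*x^3 - 11*x^2 - 6*x + 9) dx. Term by term:
    ∫_0^1 4*x^8 dx = 4/9;  ∫_0^1 -8*x^7 dx = -1;  ∫_0^1 -4*x^6 dx = -4/7;
    ∫_0^1 4*x^5 dx = 2/3;  ∫_0^1 20*x^4 dx = 4;  ∫_0^1 -8*x^3 dx = -2;
    ∫_0^1 -11*x^2 dx = -11/3;  ∫_0^1 -6*x dx = -3;  ∫_0^1 9 dx = 9.
  Sum: 4/9 − 1 − 4/7 + 2/3 + 4 − 2 − 11/3 − 3 + 9 = 244/63.
  ∫_0^1 u'(x)^2 dx = ∫_0^1 (64*x^6 - 96*x^5 - 28*x^4 + 32*x^3 + 28*x^2 + 8*x + 1) dx. Term by term:
    ∫_0^1 64*x^6 dx = 64/7;  ∫_0^1 -96*x^5 dx = -16;  ∫_0^1 -28*x^4 dx = -28/5;
    ∫_0^1 32*x^3 dx = 8;  ∫_0^1 28*x^2 dx = 28/3;  ∫_0^1 8*x dx = 4;
    ∫_0^1 1 dx = 1.
  Sum: 64/7 − 16 − 28/5 + 8 + 28/3 + 4 + 1 = 1037/105.
Adding: ||u||_{H^1}^2 = 244/63 + 1037/105 = 4331/315.


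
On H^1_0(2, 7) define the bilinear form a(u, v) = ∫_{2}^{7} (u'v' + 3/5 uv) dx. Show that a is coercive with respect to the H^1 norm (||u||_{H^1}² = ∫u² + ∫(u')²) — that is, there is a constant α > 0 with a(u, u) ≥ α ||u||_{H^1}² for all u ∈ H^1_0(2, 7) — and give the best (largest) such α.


α = (π^2 + 15)/(π^2 + 25)

Coercivity of a(·,·) on H^1_0(2, 7) means a(u, u) ≥ α ||u||_{H^1}² for every u ∈ H^1_0.
The interval has length L = 5, and Poincaré/coercivity depend only on L. Here a(u, u) = ∫(u')² + (3/5)·∫u².
Here 0 < c = 3/5 < 1. The condition a(u,u) ≥ α||u||_{H^1}² reads (1−α)∫(u')² ≥ (α−c)∫u². Any admissible α is ≤ 1 (rapidly oscillating u have ∫u²/∫(u')² → 0), and α = 1 would force 0 ≥ (1−c)∫u², impossible since c < 1; so 1−α > 0. By the sharp Poincaré inequality on H^1_0 of an interval of length L, ∫(u')² ≥ (π/L)²∫u² with equality for the first sine mode sin(π(x−x₀)/L) (x₀ the left endpoint), so the inequality holds for all u iff (1−α)(π/L)² ≥ α − c, i.e. α ≤ ((π/L)² + c)/((π/L)² + 1) = (1 + c(L/π)²)/(1 + (L/π)²). With (π/L)² = π^2/25 and c = 3/5, the largest admissible constant is α = ((π/L)² + c)/((π/L)² + 1).
Simplifying, α = (π^2 + 15)/(π^2 + 25).


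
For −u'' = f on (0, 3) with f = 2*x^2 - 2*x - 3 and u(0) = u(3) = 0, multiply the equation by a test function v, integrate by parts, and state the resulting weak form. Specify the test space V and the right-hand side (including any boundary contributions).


V = H^1_0(0, 3) (so v(0) = v(3) = 0); weak form: ∫_0^3 u'v' dx = ∫_0^3 (2*x^2 - 2*x - 3) v dx for all v ∈ V.

Multiply both sides by a test function v and integrate from 0 to 3:
  ∫_0^3 −u''(x) v(x) dx = ∫_0^3 f(x) v(x) dx.
Integrate the LHS by parts once:
  ∫_0^3 −u'' v dx = −[u'(x) v(x)]_0^3 + ∫_0^3 u'(x) v'(x) dx.
Thus ∫_0^3 u'(x) v'(x) dx = ∫_0^3 f(x) v(x) dx + [u'(x) v(x)]_0^3.
Choose V so that boundary terms are either known or forced to vanish.
u is Dirichlet: u(0) = u(3) = 0. Let V = H^1_0(0, 3); then v(0) = v(3) = 0, and [u' v]_0^3 = 0.
Weak formulation: find u (satisfying any essential BC) such that ∫_0^3 u'(x) v'(x) dx = ∫_0^3 f v dx for all v ∈ V.
Substituting f(x) = 2*x^2 - 2*x - 3, the right-hand side is ∫_0^3 (2*x^2 - 2*x - 3) v dx.


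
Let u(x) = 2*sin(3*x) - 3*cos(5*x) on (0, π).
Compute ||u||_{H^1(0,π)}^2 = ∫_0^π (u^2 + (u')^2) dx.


||u||_{H^1(0,π)}^2 = 137*π

u'(x) = 15*sin(5*x) + 6*cos(3*x).
Expand u² and (u')² and integrate term by term on (0, π), using: for integers n ≥ 1, ∫_0^π sin²(nx) dx = ∫_0^π cos²(nx) dx = π/2; for n ≠ n', ∫_0^π sin(nx)sin(n'x) dx = ∫_0^π cos(nx)cos(n'x) dx = 0; and by product-to-sum, ∫_0^π sin(nx)cos(n'x) dx = ½∫_0^π [sin((n+n')x) + sin((n−n')x)] dx, which is 0 when n+n' is even and 2n/(n²−n'²) when n+n' is odd (it need not vanish on (0, π)).
  u² squared terms: (-3)²·∫cos(5x)² dx = 9·π/2 = 9*π/2;  (2)²·∫sin(3x)² dx = 4·π/2 = 2*π.
  u² cross terms: 2·(-3)·(2)·∫cos(5x)·sin(3x) dx = -12·(0) = 0.
  So ∫_0^π u² dx = 9*π/2 + 2*π + 0 = 13*π/2.
  (u')² squared terms: (6)²·∫cos(3x)² dx = 36·π/2 = 18*π;  (15)²·∫sin(5x)² dx = 225·π/2 = 225*π/2.
  (u')² cross terms: 2·(6)·(15)·∫cos(3x)·sin(5x) dx = 180·(0) = 0.
  So ∫_0^π (u')² dx = 18*π + 225*π/2 + 0 = 261*π/2.
||u||_{H^1}^2 = (13*π/2) + (261*π/2) = 137*π.


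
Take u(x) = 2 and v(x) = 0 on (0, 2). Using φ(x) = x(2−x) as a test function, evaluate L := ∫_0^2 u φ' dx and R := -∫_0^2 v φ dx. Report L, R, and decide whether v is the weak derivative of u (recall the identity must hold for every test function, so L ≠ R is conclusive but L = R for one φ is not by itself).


LHS = 0, RHS = 0. Yes, v = u' weakly.

u(x) = 2, classical derivative u'(x) = 0.
φ(x) = x(2−x), so φ'(x) = 2 - 2*x.
Note φ(0) = φ(2) = 0, so the boundary term u·φ vanishes.
LHS = ∫_0^2 u(x) φ'(x) dx = ∫_0^2 (4 - 4*x) dx. Term by term:
  ∫_0^2 -4*x dx = -8;  ∫_0^2 4 dx = 8.
Sum: -8 + 8 = 0.
So LHS = 0.
∫_0^2 v(x) φ(x) dx = ∫_0^2 (0) dx. Term by term:
  ∫_0^2 0 dx = 0.
So RHS = -∫_0^2 v(x) φ(x) dx = 0.
LHS = RHS, so the identity holds for this test φ.
Moreover u is smooth here and v(x) = u'(x) = 0 pointwise, so the identity holds for every test function. Hence v is the weak derivative of u.


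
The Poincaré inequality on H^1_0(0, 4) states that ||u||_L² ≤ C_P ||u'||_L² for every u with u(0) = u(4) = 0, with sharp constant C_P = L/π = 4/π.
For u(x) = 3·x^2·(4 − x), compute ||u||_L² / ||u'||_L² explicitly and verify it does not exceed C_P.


||u||_L² / ||u'||_L² = 2*sqrt(14)/7 < C_P = 4/π.

u(x) = 3·x^2·(4 − x), so u'(x) = 3*x*(8 - 3*x).
u(x) = 3·x^2·(4 − x) vanishes at x = 0 and x = 4, so u ∈ H^1_0(0, 4). Differentiate via the product rule and integrate the resulting polynomials term by term.
  ∫_0^4 u² dx = ∫_0^4 (9*x^6 - 72*x^5 + 144*x^4) dx. Term by term:
    ∫_0^4 9*x^6 dx = 147456/7;  ∫_0^4 -72*x^5 dx = -49152;  ∫_0^4 144*x^4 dx = 147456/5.
  Sum: 147456/7 − 49152 + 147456/5 = 49152/35.
  ∫_0^4 (u')² dx = ∫_0^4 (81*x^4 - 432*x^3 + 576*x^2) dx. Term by term:
    ∫_0^4 81*x^4 dx = 82944/5;  ∫_0^4 -432*x^3 dx = -27648;  ∫_0^4 576*x^2 dx = 12288.
  Sum: 82944/5 − 27648 + 12288 = 6144/5.
∫_0^4 u² dx = 49152/35, so ||u||_L² = 128*sqrt(105)/35.
∫_0^4 (u')² dx = 6144/5, so ||u'||_L² = 32*sqrt(30)/5.
Ratio ||u||_L² / ||u'||_L² = 2*sqrt(14)/7.
Sharp Poincaré constant on H^1_0(0, 4) is C_P = L/π = 4/π, achieved by sin(π/4·x).
A polynomial bump cannot attain the sharp Poincaré constant (only the first sine eigenfunction does), so the ratio is strictly less than C_P, consistent with ||u||_L² ≤ C_P ||u'||_L².


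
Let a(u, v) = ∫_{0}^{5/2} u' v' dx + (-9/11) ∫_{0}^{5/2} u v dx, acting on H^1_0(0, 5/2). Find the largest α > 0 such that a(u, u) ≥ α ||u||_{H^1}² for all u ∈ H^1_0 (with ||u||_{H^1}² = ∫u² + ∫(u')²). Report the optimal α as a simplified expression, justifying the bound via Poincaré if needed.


α = (-225 + 44*π^2)/(11*(25 + 4*π^2))

Coercivity of a(·,·) on H^1_0(0, 5/2) means a(u, u) ≥ α ||u||_{H^1}² for every u ∈ H^1_0.
The interval has length L = 5/2, and Poincaré/coercivity depend only on L. Here a(u, u) = ∫(u')² + (-9/11)·∫u².
Here c = -9/11 < 0 with |c| < (π/L)² = 4*π^2/25, so coercivity still holds. The condition a(u,u) ≥ α||u||_{H^1}² reads (1−α)∫(u')² ≥ (α−c)∫u². Any admissible α is ≤ 1 (rapidly oscillating u have ∫u²/∫(u')² → 0), and α = 1 would force 0 ≥ (1−c)∫u², impossible since c < 1; so 1−α > 0. By the sharp Poincaré inequality on H^1_0 of an interval of length L, ∫(u')² ≥ (π/L)²∫u² with equality for the first sine mode sin(π(x−x₀)/L) (x₀ the left endpoint), so the inequality holds for all u iff (1−α)(π/L)² ≥ α − c, i.e. α ≤ ((π/L)² + c)/((π/L)² + 1) = (1 + c(L/π)²)/(1 + (L/π)²). (Direct route, valid since c ≤ 0: Poincaré gives c∫u² ≥ c(L/π)²∫(u')², so a(u,u) ≥ (1 + c(L/π)²)∫(u')², while ||u||_{H^1}² ≤ (1 + (L/π)²)∫(u')²; dividing yields the same α.) With (π/L)² = 4*π^2/25 and c = -9/11, the largest admissible constant is α = ((π/L)² + c)/((π/L)² + 1).
Simplifying, α = (-225 + 44*π^2)/(11*(25 + 4*π^2)).


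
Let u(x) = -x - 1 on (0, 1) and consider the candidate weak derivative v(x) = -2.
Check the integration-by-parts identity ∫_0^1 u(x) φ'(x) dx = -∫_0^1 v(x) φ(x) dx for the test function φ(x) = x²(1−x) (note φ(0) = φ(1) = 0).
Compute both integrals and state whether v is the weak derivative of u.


LHS = 1/12, RHS = 1/6. No, v is not the weak derivative of u.

u(x) = -x - 1, classical derivative u'(x) = -1.
φ(x) = x²(1−x), so φ'(x) = x*(2 - 3*x).
Note φ(0) = φ(1) = 0, so the boundary term u·φ vanishes.
LHS = ∫_0^1 u(x) φ'(x) dx = ∫_0^1 (3*x^3 + x^2 - 2*x) dx. Term by term:
  ∫_0^1 3*x^3 dx = 3/4;  ∫_0^1 x^2 dx = 1/3;  ∫_0^1 -2*x dx = -1.
Sum: 3/4 + 1/3 − 1 = 1/12.
So LHS = 1/12.
∫_0^1 v(x) φ(x) dx = ∫_0^1 (2*x^3 - 2*x^2) dx. Term by term:
  ∫_0^1 2*x^3 dx = 1/2;  ∫_0^1 -2*x^2 dx = -2/3.
Sum: 1/2 − 2/3 = -1/6.
So RHS = -∫_0^1 v(x) φ(x) dx = 1/6.
LHS − RHS = -1/12 ≠ 0, so the identity fails.
(For a valid weak derivative the identity must hold for EVERY test function, in particular this one. The failure shows v is NOT the weak derivative of u.)
Correct weak derivative would be u'(x) = -1.


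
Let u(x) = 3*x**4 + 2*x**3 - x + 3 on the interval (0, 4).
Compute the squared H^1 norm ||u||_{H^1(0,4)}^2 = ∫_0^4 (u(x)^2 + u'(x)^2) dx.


||u||_{H^1}^2 = 17016088/21

The H^1 norm (squared) on an interval (0, L) is
  ||u||_{H^1}^2 = ∫_0^L u(x)^2 dx + ∫_0^L u'(x)^2 dx.
Compute u'(x) = 12*x**3 + 6*x**2 - 1.
Then u(x)^2 = 9*x**8 + 12*x**7 + 4*x**6 - 6*x**5 + 14*x**4 + 12*x**3 + x**2 - 6*x + 9 and u'(x)^2 = 144*x**6 + 144*x**5 + 36*x**4 - 24*x**3 - 12*x**2 + 1.
Integrate each monomial from 0 to 4 using ∫_0^4 c·x^n dx = c·4^(n+1)/(n+1):
  ∫_0^4 u(x)^2 dx = ∫_0^4 (9*x^8 + 12*x^7 + 4*x^6 - 6*x^5 + 14*x^4 + 12*x^3 + x^2 - 6*x + 9) dx. Term by term:
    ∫_0^4 9*x^8 dx = 262144;  ∫_0^4 12*x^7 dx = 98304;  ∫_0^4 4*x^6 dx = 65536/7;
    ∫_0^4 -6*x^5 dx = -4096;  ∫_0^4 14*x^4 dx = 14336/5;  ∫_0^4 12*x^3 dx = 768;
    ∫_0^4 x^2 dx = 64/3;  ∫_0^4 -6*x dx = -48;  ∫_0^4 9 dx = 36.
  Sum: 262144 + 98304 + 65536/7 − 4096 + 14336/5 + 768 + 64/3 − 48 + 36 = 38782676/105.
  ∫_0^4 u'(x)^2 dx = ∫_0^4 (144*x^6 + 144*x^5 + 36*x^4 - 24*x^3 - 12*x^2 + 1) dx. Term by term:
    ∫_0^4 144*x^6 dx = 2359296/7;  ∫_0^4 144*x^5 dx = 98304;  ∫_0^4 36*x^4 dx = 36864/5;
    ∫_0^4 -24*x^3 dx = -1536;  ∫_0^4 -12*x^2 dx = -256;  ∫_0^4 1 dx = 4.
  Sum: 2359296/7 + 98304 + 36864/5 − 1536 − 256 + 4 = 15432588/35.
Adding: ||u||_{H^1}^2 = 38782676/105 + 15432588/35 = 17016088/21.


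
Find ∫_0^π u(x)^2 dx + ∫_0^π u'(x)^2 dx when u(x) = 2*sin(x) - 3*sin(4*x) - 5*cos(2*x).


||u||_{H^1(0,π)}^2 = 200/3 + 143*π

u'(x) = 10*sin(2*x) + 2*cos(x) - 12*cos(4*x).
Expand u² and (u')² and integrate term by term on (0, π), using: for integers n ≥ 1, ∫_0^π sin²(nx) dx = ∫_0^π cos²(nx) dx = π/2; for n ≠ n', ∫_0^π sin(nx)sin(n'x) dx = ∫_0^π cos(nx)cos(n'x) dx = 0; and by product-to-sum, ∫_0^π sin(nx)cos(n'x) dx = ½∫_0^π [sin((n+n')x) + sin((n−n')x)] dx, which is 0 when n+n' is even and 2n/(n²−n'²) when n+n' is odd (it need not vanish on (0, π)).
  u² squared terms: (-5)²·∫cos(2x)² dx = 25·π/2 = 25*π/2;  (-3)²·∫sin(4x)² dx = 9·π/2 = 9*π/2;  (2)²·∫sin(x)² dx = 4·π/2 = 2*π.
  u² cross terms: 2·(-5)·(-3)·∫cos(2x)·sin(4x) dx = 30·(0) = 0;  2·(-5)·(2)·∫cos(2x)·sin(x) dx = -20·(-2/3) = 40/3;  2·(-3)·(2)·∫sin(4x)·sin(x) dx = -12·(0) = 0.
  So ∫_0^π u² dx = 25*π/2 + 9*π/2 + 2*π + 0 + 40/3 + 0 = 40/3 + 19*π.
  (u')² squared terms: (-12)²·∫cos(4x)² dx = 144·π/2 = 72*π;  (2)²·∫cos(x)² dx = 4·π/2 = 2*π;  (10)²·∫sin(2x)² dx = 100·π/2 = 50*π.
  (u')² cross terms: 2·(-12)·(2)·∫cos(4x)·cos(x) dx = -48·(0) = 0;  2·(-12)·(10)·∫cos(4x)·sin(2x) dx = -240·(0) = 0;  2·(2)·(10)·∫cos(x)·sin(2x) dx = 40·(4/3) = 160/3.
  So ∫_0^π (u')² dx = 72*π + 2*π + 50*π + 0 + 0 + 160/3 = 160/3 + 124*π.
||u||_{H^1}^2 = (40/3 + 19*π) + (160/3 + 124*π) = 200/3 + 143*π.


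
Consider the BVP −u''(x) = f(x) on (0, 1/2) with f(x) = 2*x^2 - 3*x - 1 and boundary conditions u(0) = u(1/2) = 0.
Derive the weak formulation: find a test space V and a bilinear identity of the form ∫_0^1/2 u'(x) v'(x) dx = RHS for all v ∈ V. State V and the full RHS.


V = H^1_0(0, 1/2) (so v(0) = v(1/2) = 0); weak form: ∫_0^1/2 u'v' dx = ∫_0^1/2 (2*x^2 - 3*x - 1) v dx for all v ∈ V.

Multiply both sides by a test function v and integrate from 0 to 1/2:
  ∫_0^1/2 −u''(x) v(x) dx = ∫_0^1/2 f(x) v(x) dx.
Integrate the LHS by parts once:
  ∫_0^1/2 −u'' v dx = −[u'(x) v(x)]_0^1/2 + ∫_0^1/2 u'(x) v'(x) dx.
Thus ∫_0^1/2 u'(x) v'(x) dx = ∫_0^1/2 f(x) v(x) dx + [u'(x) v(x)]_0^1/2.
Choose V so that boundary terms are either known or forced to vanish.
u is Dirichlet: u(0) = u(1/2) = 0. Let V = H^1_0(0, 1/2); then v(0) = v(1/2) = 0, and [u' v]_0^1/2 = 0.
Weak formulation: find u (satisfying any essential BC) such that ∫_0^1/2 u'(x) v'(x) dx = ∫_0^1/2 f v dx for all v ∈ V.
Substituting f(x) = 2*x^2 - 3*x - 1, the right-hand side is ∫_0^1/2 (2*x^2 - 3*x - 1) v dx.


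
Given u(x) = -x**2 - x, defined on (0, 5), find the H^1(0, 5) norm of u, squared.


||u||_{H^1}^2 = 7205/6

The H^1 norm (squared) on an interval (0, L) is
  ||u||_{H^1}^2 = ∫_0^L u(x)^2 dx + ∫_0^L u'(x)^2 dx.
Compute u'(x) = -2*x - 1.
Then u(x)^2 = x**4 + 2*x**3 + x**2 and u'(x)^2 = 4*x**2 + 4*x + 1.
Integrate each monomial from 0 to 5 using ∫_0^5 c·x^n dx = c·5^(n+1)/(n+1):
  ∫_0^5 u(x)^2 dx = ∫_0^5 (x^4 + 2*x^3 + x^2) dx. Term by term:
    ∫_0^5 x^4 dx = 625;  ∫_0^5 2*x^3 dx = 625/2;  ∫_0^5 x^2 dx = 125/3.
  Sum: 625 + 625/2 + 125/3 = 5875/6.
  ∫_0^5 u'(x)^2 dx = ∫_0^5 (4*x^2 + 4*x + 1) dx. Term by term:
    ∫_0^5 4*x^2 dx = 500/3;  ∫_0^5 4*x dx = 50;  ∫_0^5 1 dx = 5.
  Sum: 500/3 + 50 + 5 = 665/3.
Adding: ||u||_{H^1}^2 = 5875/6 + 665/3 = 7205/6.


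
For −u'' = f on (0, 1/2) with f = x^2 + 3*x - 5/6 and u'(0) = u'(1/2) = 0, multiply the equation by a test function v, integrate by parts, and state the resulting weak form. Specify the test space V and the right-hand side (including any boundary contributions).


V = H^1(0, 1/2) (no boundary constraint on v; u is determined up to an additive constant); weak form: ∫_0^1/2 u'v' dx = ∫_0^1/2 (x^2 + 3*x - 5/6) v dx for all v ∈ V.

Multiply both sides by a test function v and integrate from 0 to 1/2:
  ∫_0^1/2 −u''(x) v(x) dx = ∫_0^1/2 f(x) v(x) dx.
Integrate the LHS by parts once:
  ∫_0^1/2 −u'' v dx = −[u'(x) v(x)]_0^1/2 + ∫_0^1/2 u'(x) v'(x) dx.
Thus ∫_0^1/2 u'(x) v'(x) dx = ∫_0^1/2 f(x) v(x) dx + [u'(x) v(x)]_0^1/2.
Choose V so that boundary terms are either known or forced to vanish.
u has homogeneous Neumann: u'(0) = u'(1/2) = 0. So [u' v]_0^1/2 = 0·v(1/2) − 0·v(0) = 0 for any v; take V = H^1(0, 1/2).
Weak formulation: find u (satisfying any essential BC) such that ∫_0^1/2 u'(x) v'(x) dx = ∫_0^1/2 f v dx for all v ∈ V (homogeneous Neumann, so boundary terms vanish).
Substituting f(x) = x^2 + 3*x - 5/6, the right-hand side is ∫_0^1/2 (x^2 + 3*x - 5/6) v dx.
Compatibility check (pure Neumann): taking v ≡ 1 ∈ V gives 0 = ∫_0^1/2 f dx + (0) − (0), i.e. ∫_0^1/2 f dx must equal u'(0) − u'(1/2) = 0. Indeed ∫_0^1/2 (x^2 + 3*x - 5/6) dx = 0, so the data are compatible. The solution is then unique only up to an additive constant (fix it e.g. by requiring ∫_0^1/2 u dx = 0).


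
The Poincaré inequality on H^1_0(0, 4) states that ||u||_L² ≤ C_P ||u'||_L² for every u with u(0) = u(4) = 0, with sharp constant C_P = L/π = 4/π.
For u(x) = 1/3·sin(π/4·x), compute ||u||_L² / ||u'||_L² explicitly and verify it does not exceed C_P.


||u||_L² / ||u'||_L² = 4/π = C_P.

u(x) = 1/3·sin(π/4·x), so u'(x) = π*cos(π*x/4)/12.
Writing u(x) = A·sin(kπx/L) with A = 1/3 and k = 1, use ∫_0^L sin²(kπx/L) dx = L/2 and ∫_0^L cos²(kπx/L) dx = L/2.
u² = 1/9·sin²(π/4·x) and (u')² = π^2/144·cos²(π/4·x), and each of sin², cos² integrates to L/2 = 2 over (0, 4).
∫_0^4 u² dx = 2/9, so ||u||_L² = sqrt(2)/3.
∫_0^4 (u')² dx = π^2/72, so ||u'||_L² = sqrt(2)*π/12.
Ratio ||u||_L² / ||u'||_L² = 4/π.
Sharp Poincaré constant on H^1_0(0, 4) is C_P = L/π = 4/π, achieved by sin(π/4·x).
This is the k = 1 eigenfunction (up to amplitude), so the ratio equals the sharp Poincaré constant exactly.


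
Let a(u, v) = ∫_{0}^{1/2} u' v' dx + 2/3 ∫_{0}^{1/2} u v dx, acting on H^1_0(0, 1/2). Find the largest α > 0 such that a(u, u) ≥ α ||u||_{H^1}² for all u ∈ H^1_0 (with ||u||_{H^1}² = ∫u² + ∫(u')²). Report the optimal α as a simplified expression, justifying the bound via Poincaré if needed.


α = 2*(1 + 6*π^2)/(3*(1 + 4*π^2))

Coercivity of a(·,·) on H^1_0(0, 1/2) means a(u, u) ≥ α ||u||_{H^1}² for every u ∈ H^1_0.
The interval has length L = 1/2, and Poincaré/coercivity depend only on L. Here a(u, u) = ∫(u')² + (2/3)·∫u².
Here 0 < c = 2/3 < 1. The condition a(u,u) ≥ α||u||_{H^1}² reads (1−α)∫(u')² ≥ (α−c)∫u². Any admissible α is ≤ 1 (rapidly oscillating u have ∫u²/∫(u')² → 0), and α = 1 would force 0 ≥ (1−c)∫u², impossible since c < 1; so 1−α > 0. By the sharp Poincaré inequality on H^1_0 of an interval of length L, ∫(u')² ≥ (π/L)²∫u² with equality for the first sine mode sin(π(x−x₀)/L) (x₀ the left endpoint), so the inequality holds for all u iff (1−α)(π/L)² ≥ α − c, i.e. α ≤ ((π/L)² + c)/((π/L)² + 1) = (1 + c(L/π)²)/(1 + (L/π)²). With (π/L)² = 4*π^2 and c = 2/3, the largest admissible constant is α = ((π/L)² + c)/((π/L)² + 1).
Simplifying, α = 2*(1 + 6*π^2)/(3*(1 + 4*π^2)).


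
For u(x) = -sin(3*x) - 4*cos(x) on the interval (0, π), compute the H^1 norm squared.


||u||_{H^1(0,π)}^2 = 21*π

u'(x) = 4*sin(x) - 3*cos(3*x).
Expand u² and (u')² and integrate term by term on (0, π), using: for integers n ≥ 1, ∫_0^π sin²(nx) dx = ∫_0^π cos²(nx) dx = π/2; for n ≠ n', ∫_0^π sin(nx)sin(n'x) dx = ∫_0^π cos(nx)cos(n'x) dx = 0; and by product-to-sum, ∫_0^π sin(nx)cos(n'x) dx = ½∫_0^π [sin((n+n')x) + sin((n−n')x)] dx, which is 0 when n+n' is even and 2n/(n²−n'²) when n+n' is odd (it need not vanish on (0, π)).
  u² squared terms: (-1)²·∫sin(3x)² dx = 1·π/2 = π/2;  (-4)²·∫cos(x)² dx = 16·π/2 = 8*π.
  u² cross terms: 2·(-1)·(-4)·∫sin(3x)·cos(x) dx = 8·(0) = 0.
  So ∫_0^π u² dx = π/2 + 8*π + 0 = 17*π/2.
  (u')² squared terms: (-3)²·∫cos(3x)² dx = 9·π/2 = 9*π/2;  (4)²·∫sin(x)² dx = 16·π/2 = 8*π.
  (u')² cross terms: 2·(-3)·(4)·∫cos(3x)·sin(x) dx = -24·(0) = 0.
  So ∫_0^π (u')² dx = 9*π/2 + 8*π + 0 = 25*π/2.
||u||_{H^1}^2 = (17*π/2) + (25*π/2) = 21*π.


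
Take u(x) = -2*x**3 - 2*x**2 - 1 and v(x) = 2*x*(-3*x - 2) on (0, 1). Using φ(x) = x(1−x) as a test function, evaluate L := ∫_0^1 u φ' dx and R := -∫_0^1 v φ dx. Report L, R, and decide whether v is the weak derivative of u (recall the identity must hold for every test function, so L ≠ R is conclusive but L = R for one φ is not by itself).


LHS = 19/30, RHS = 19/30. Yes, v = u' weakly.

u(x) = -2*x**3 - 2*x**2 - 1, classical derivative u'(x) = -6*x**2 - 4*x.
φ(x) = x(1−x), so φ'(x) = 1 - 2*x.
Note φ(0) = φ(1) = 0, so the boundary term u·φ vanishes.
LHS = ∫_0^1 u(x) φ'(x) dx = ∫_0^1 (4*x^4 + 2*x^3 - 2*x^2 + 2*x - 1) dx. Term by term:
  ∫_0^1 4*x^4 dx = 4/5;  ∫_0^1 2*x^3 dx = 1/2;  ∫_0^1 -2*x^2 dx = -2/3;
  ∫_0^1 2*x dx = 1;  ∫_0^1 -1 dx = -1.
Sum: 4/5 + 1/2 − 2/3 + 1 − 1 = 19/30.
So LHS = 19/30.
∫_0^1 v(x) φ(x) dx = ∫_0^1 (6*x^4 - 2*x^3 - 4*x^2) dx. Term by term:
  ∫_0^1 6*x^4 dx = 6/5;  ∫_0^1 -2*x^3 dx = -1/2;  ∫_0^1 -4*x^2 dx = -4/3.
Sum: 6/5 − 1/2 − 4/3 = -19/30.
So RHS = -∫_0^1 v(x) φ(x) dx = 19/30.
LHS = RHS, so the identity holds for this test φ.
Moreover u is smooth here and v(x) = u'(x) = -6*x**2 - 4*x pointwise, so the identity holds for every test function. Hence v is the weak derivative of u.


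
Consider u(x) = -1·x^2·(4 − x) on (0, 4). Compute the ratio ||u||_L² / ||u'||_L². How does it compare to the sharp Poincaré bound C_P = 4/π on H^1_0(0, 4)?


||u||_L² / ||u'||_L² = 2*sqrt(14)/7 < C_P = 4/π.

u(x) = -1·x^2·(4 − x), so u'(x) = x*(3*x - 8).
u(x) = -1·x^2·(4 − x) vanishes at x = 0 and x = 4, so u ∈ H^1_0(0, 4). Differentiate via the product rule and integrate the resulting polynomials term by term.
  ∫_0^4 u² dx = ∫_0^4 (x^6 - 8*x^5 + 16*x^4) dx. Term by term:
    ∫_0^4 x^6 dx = 16384/7;  ∫_0^4 -8*x^5 dx = -16384/3;  ∫_0^4 16*x^4 dx = 16384/5.
  Sum: 16384/7 − 16384/3 + 16384/5 = 16384/105.
  ∫_0^4 (u')² dx = ∫_0^4 (9*x^4 - 48*x^3 + 64*x^2) dx. Term by term:
    ∫_0^4 9*x^4 dx = 9216/5;  ∫_0^4 -48*x^3 dx = -3072;  ∫_0^4 64*x^2 dx = 4096/3.
  Sum: 9216/5 − 3072 + 4096/3 = 2048/15.
∫_0^4 u² dx = 16384/105, so ||u||_L² = 128*sqrt(105)/105.
∫_0^4 (u')² dx = 2048/15, so ||u'||_L² = 32*sqrt(30)/15.
Ratio ||u||_L² / ||u'||_L² = 2*sqrt(14)/7.
Sharp Poincaré constant on H^1_0(0, 4) is C_P = L/π = 4/π, achieved by sin(π/4·x).
A polynomial bump cannot attain the sharp Poincaré constant (only the first sine eigenfunction does), so the ratio is strictly less than C_P, consistent with ||u||_L² ≤ C_P ||u'||_L².


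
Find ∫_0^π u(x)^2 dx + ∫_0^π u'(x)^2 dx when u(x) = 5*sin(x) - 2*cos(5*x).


||u||_{H^1(0,π)}^2 = 77*π

u'(x) = 10*sin(5*x) + 5*cos(x).
Expand u² and (u')² and integrate term by term on (0, π), using: for integers n ≥ 1, ∫_0^π sin²(nx) dx = ∫_0^π cos²(nx) dx = π/2; for n ≠ n', ∫_0^π sin(nx)sin(n'x) dx = ∫_0^π cos(nx)cos(n'x) dx = 0; and by product-to-sum, ∫_0^π sin(nx)cos(n'x) dx = ½∫_0^π [sin((n+n')x) + sin((n−n')x)] dx, which is 0 when n+n' is even and 2n/(n²−n'²) when n+n' is odd (it need not vanish on (0, π)).
  u² squared terms: (-2)²·∫cos(5x)² dx = 4·π/2 = 2*π;  (5)²·∫sin(x)² dx = 25·π/2 = 25*π/2.
  u² cross terms: 2·(-2)·(5)·∫cos(5x)·sin(x) dx = -20·(0) = 0.
  So ∫_0^π u² dx = 2*π + 25*π/2 + 0 = 29*π/2.
  (u')² squared terms: (5)²·∫cos(x)² dx = 25·π/2 = 25*π/2;  (10)²·∫sin(5x)² dx = 100·π/2 = 50*π.
  (u')² cross terms: 2·(5)·(10)·∫cos(x)·sin(5x) dx = 100·(0) = 0.
  So ∫_0^π (u')² dx = 25*π/2 + 50*π + 0 = 125*π/2.
||u||_{H^1}^2 = (29*π/2) + (125*π/2) = 77*π.


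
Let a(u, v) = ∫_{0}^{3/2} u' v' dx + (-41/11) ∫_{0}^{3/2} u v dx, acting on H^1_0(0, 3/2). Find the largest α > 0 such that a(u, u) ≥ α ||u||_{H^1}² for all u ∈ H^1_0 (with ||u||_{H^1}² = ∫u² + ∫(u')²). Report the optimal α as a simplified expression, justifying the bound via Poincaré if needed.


α = (-369 + 44*π^2)/(11*(9 + 4*π^2))

Coercivity of a(·,·) on H^1_0(0, 3/2) means a(u, u) ≥ α ||u||_{H^1}² for every u ∈ H^1_0.
The interval has length L = 3/2, and Poincaré/coercivity depend only on L. Here a(u, u) = ∫(u')² + (-41/11)·∫u².
Here c = -41/11 < 0 with |c| < (π/L)² = 4*π^2/9, so coercivity still holds. The condition a(u,u) ≥ α||u||_{H^1}² reads (1−α)∫(u')² ≥ (α−c)∫u². Any admissible α is ≤ 1 (rapidly oscillating u have ∫u²/∫(u')² → 0), and α = 1 would force 0 ≥ (1−c)∫u², impossible since c < 1; so 1−α > 0. By the sharp Poincaré inequality on H^1_0 of an interval of length L, ∫(u')² ≥ (π/L)²∫u² with equality for the first sine mode sin(π(x−x₀)/L) (x₀ the left endpoint), so the inequality holds for all u iff (1−α)(π/L)² ≥ α − c, i.e. α ≤ ((π/L)² + c)/((π/L)² + 1) = (1 + c(L/π)²)/(1 + (L/π)²). (Direct route, valid since c ≤ 0: Poincaré gives c∫u² ≥ c(L/π)²∫(u')², so a(u,u) ≥ (1 + c(L/π)²)∫(u')², while ||u||_{H^1}² ≤ (1 + (L/π)²)∫(u')²; dividing yields the same α.) With (π/L)² = 4*π^2/9 and c = -41/11, the largest admissible constant is α = ((π/L)² + c)/((π/L)² + 1).
Simplifying, α = (-369 + 44*π^2)/(11*(9 + 4*π^2)).


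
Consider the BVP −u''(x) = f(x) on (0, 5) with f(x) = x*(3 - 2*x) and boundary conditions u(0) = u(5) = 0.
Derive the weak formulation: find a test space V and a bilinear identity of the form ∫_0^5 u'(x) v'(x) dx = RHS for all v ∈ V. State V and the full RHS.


V = H^1_0(0, 5) (so v(0) = v(5) = 0); weak form: ∫_0^5 u'v' dx = ∫_0^5 (x*(3 - 2*x)) v dx for all v ∈ V.

Multiply both sides by a test function v and integrate from 0 to 5:
  ∫_0^5 −u''(x) v(x) dx = ∫_0^5 f(x) v(x) dx.
Integrate the LHS by parts once:
  ∫_0^5 −u'' v dx = −[u'(x) v(x)]_0^5 + ∫_0^5 u'(x) v'(x) dx.
Thus ∫_0^5 u'(x) v'(x) dx = ∫_0^5 f(x) v(x) dx + [u'(x) v(x)]_0^5.
Choose V so that boundary terms are either known or forced to vanish.
u is Dirichlet: u(0) = u(5) = 0. Let V = H^1_0(0, 5); then v(0) = v(5) = 0, and [u' v]_0^5 = 0.
Weak formulation: find u (satisfying any essential BC) such that ∫_0^5 u'(x) v'(x) dx = ∫_0^5 f v dx for all v ∈ V.
Substituting f(x) = x*(3 - 2*x), the right-hand side is ∫_0^5 (x*(3 - 2*x)) v dx.


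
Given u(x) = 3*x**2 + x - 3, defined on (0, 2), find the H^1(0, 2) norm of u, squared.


||u||_{H^1}^2 = 2464/15

The H^1 norm (squared) on an interval (0, L) is
  ||u||_{H^1}^2 = ∫_0^L u(x)^2 dx + ∫_0^L u'(x)^2 dx.
Compute u'(x) = 6*x + 1.
Then u(x)^2 = 9*x**4 + 6*x**3 - 17*x**2 - 6*x + 9 and u'(x)^2 = 36*x**2 + 12*x + 1.
Integrate each monomial from 0 to 2 using ∫_0^2 c·x^n dx = c·2^(n+1)/(n+1):
  ∫_0^2 u(x)^2 dx = ∫_0^2 (9*x^4 + 6*x^3 - 17*x^2 - 6*x + 9) dx. Term by term:
    ∫_0^2 9*x^4 dx = 288/5;  ∫_0^2 6*x^3 dx = 24;  ∫_0^2 -17*x^2 dx = -136/3;
    ∫_0^2 -6*x dx = -12;  ∫_0^2 9 dx = 18.
  Sum: 288/5 + 24 − 136/3 − 12 + 18 = 634/15.
  ∫_0^2 u'(x)^2 dx = ∫_0^2 (36*x^2 + 12*x + 1) dx. Term by term:
    ∫_0^2 36*x^2 dx = 96;  ∫_0^2 12*x dx = 24;  ∫_0^2 1 dx = 2.
  Sum: 96 + 24 + 2 = 122.
Adding: ||u||_{H^1}^2 = 634/15 + 122 = 2464/15.


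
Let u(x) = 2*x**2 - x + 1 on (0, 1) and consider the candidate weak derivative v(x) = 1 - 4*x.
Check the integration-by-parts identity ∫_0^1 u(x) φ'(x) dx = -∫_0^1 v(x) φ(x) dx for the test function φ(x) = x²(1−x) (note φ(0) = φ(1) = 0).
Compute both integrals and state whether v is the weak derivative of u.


LHS = -7/60, RHS = 7/60. No, v is not the weak derivative of u.

u(x) = 2*x**2 - x + 1, classical derivative u'(x) = 4*x - 1.
φ(x) = x²(1−x), so φ'(x) = x*(2 - 3*x).
Note φ(0) = φ(1) = 0, so the boundary term u·φ vanishes.
LHS = ∫_0^1 u(x) φ'(x) dx = ∫_0^1 (-6*x^4 + 7*x^3 - 5*x^2 + 2*x) dx. Term by term:
  ∫_0^1 -6*x^4 dx = -6/5;  ∫_0^1 7*x^3 dx = 7/4;  ∫_0^1 -5*x^2 dx = -5/3;
  ∫_0^1 2*x dx = 1.
Sum: -6/5 + 7/4 − 5/3 + 1 = -7/60.
So LHS = -7/60.
∫_0^1 v(x) φ(x) dx = ∫_0^1 (4*x^4 - 5*x^3 + x^2) dx. Term by term:
  ∫_0^1 4*x^4 dx = 4/5;  ∫_0^1 -5*x^3 dx = -5/4;  ∫_0^1 x^2 dx = 1/3.
Sum: 4/5 − 5/4 + 1/3 = -7/60.
So RHS = -∫_0^1 v(x) φ(x) dx = 7/60.
LHS − RHS = -7/30 ≠ 0, so the identity fails.
(For a valid weak derivative the identity must hold for EVERY test function, in particular this one. The failure shows v is NOT the weak derivative of u.)
Correct weak derivative would be u'(x) = 4*x - 1.


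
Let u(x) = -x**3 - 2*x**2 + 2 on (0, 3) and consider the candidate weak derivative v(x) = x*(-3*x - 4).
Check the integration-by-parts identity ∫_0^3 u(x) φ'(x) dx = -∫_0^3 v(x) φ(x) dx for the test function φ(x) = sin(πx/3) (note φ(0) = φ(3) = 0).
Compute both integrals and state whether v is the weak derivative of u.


LHS = -324/π^3 + 117/π, RHS = -324/π^3 + 117/π. Yes, v = u' weakly.

u(x) = -x**3 - 2*x**2 + 2, classical derivative u'(x) = -3*x**2 - 4*x.
φ(x) = sin(πx/3), so φ'(x) = π*cos(π*x/3)/3.
Note φ(0) = φ(3) = 0, so the boundary term u·φ vanishes.
LHS = ∫_0^3 u(x) φ'(x) dx = ∫_0^3 (-π*x^3*cos(π*x/3)/3 - 2*π*x^2*cos(π*x/3)/3 + 2*π*cos(π*x/3)/3) dx. Term by term:
  ∫_0^3 2*π*cos(π*x/3)/3 dx = 0;  ∫_0^3 -2*π*x^2*cos(π*x/3)/3 dx = 36/π;  ∫_0^3 -π*x^3*cos(π*x/3)/3 dx = -324/π^3 + 81/π.
Sum: 0 + 36/π + -324/π^3 + 81/π = -324/π^3 + 117/π.
So LHS = -324/π^3 + 117/π.
∫_0^3 v(x) φ(x) dx = ∫_0^3 (-3*x^2*sin(π*x/3) - 4*x*sin(π*x/3)) dx. Term by term:
  ∫_0^3 -4*x*sin(π*x/3) dx = -36/π;  ∫_0^3 -3*x^2*sin(π*x/3) dx = -81/π + 324/π^3.
Sum: -36/π + -81/π + 324/π^3 = -117/π + 324/π^3.
So RHS = -∫_0^3 v(x) φ(x) dx = -324/π^3 + 117/π.
LHS = RHS, so the identity holds for this test φ.
Moreover u is smooth here and v(x) = u'(x) = -3*x**2 - 4*x pointwise, so the identity holds for every test function. Hence v is the weak derivative of u.


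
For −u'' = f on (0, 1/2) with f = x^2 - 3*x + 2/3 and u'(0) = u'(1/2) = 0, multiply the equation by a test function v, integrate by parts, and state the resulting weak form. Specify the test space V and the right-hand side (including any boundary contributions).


V = H^1(0, 1/2) (no boundary constraint on v; u is determined up to an additive constant); weak form: ∫_0^1/2 u'v' dx = ∫_0^1/2 (x^2 - 3*x + 2/3) v dx for all v ∈ V.

Multiply both sides by a test function v and integrate from 0 to 1/2:
  ∫_0^1/2 −u''(x) v(x) dx = ∫_0^1/2 f(x) v(x) dx.
Integrate the LHS by parts once:
  ∫_0^1/2 −u'' v dx = −[u'(x) v(x)]_0^1/2 + ∫_0^1/2 u'(x) v'(x) dx.
Thus ∫_0^1/2 u'(x) v'(x) dx = ∫_0^1/2 f(x) v(x) dx + [u'(x) v(x)]_0^1/2.
Choose V so that boundary terms are either known or forced to vanish.
u has homogeneous Neumann: u'(0) = u'(1/2) = 0. So [u' v]_0^1/2 = 0·v(1/2) − 0·v(0) = 0 for any v; take V = H^1(0, 1/2).
Weak formulation: find u (satisfying any essential BC) such that ∫_0^1/2 u'(x) v'(x) dx = ∫_0^1/2 f v dx for all v ∈ V (homogeneous Neumann, so boundary terms vanish).
Substituting f(x) = x^2 - 3*x + 2/3, the right-hand side is ∫_0^1/2 (x^2 - 3*x + 2/3) v dx.
Compatibility check (pure Neumann): taking v ≡ 1 ∈ V gives 0 = ∫_0^1/2 f dx + (0) − (0), i.e. ∫_0^1/2 f dx must equal u'(0) − u'(1/2) = 0. Indeed ∫_0^1/2 (x^2 - 3*x + 2/3) dx = 0, so the data are compatible. The solution is then unique only up to an additive constant (fix it e.g. by requiring ∫_0^1/2 u dx = 0).
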